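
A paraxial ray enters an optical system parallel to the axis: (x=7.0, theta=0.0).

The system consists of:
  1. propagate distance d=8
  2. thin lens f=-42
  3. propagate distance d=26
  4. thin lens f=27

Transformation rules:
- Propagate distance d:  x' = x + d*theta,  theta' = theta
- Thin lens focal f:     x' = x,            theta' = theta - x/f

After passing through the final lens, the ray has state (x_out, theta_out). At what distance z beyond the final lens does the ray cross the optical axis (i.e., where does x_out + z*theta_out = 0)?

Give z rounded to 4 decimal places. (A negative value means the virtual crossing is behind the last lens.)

Answer: 44.7805

Derivation:
Initial: x=7.0000 theta=0.0000
After 1 (propagate distance d=8): x=7.0000 theta=0.0000
After 2 (thin lens f=-42): x=7.0000 theta=1/6 (≈0.1667)
After 3 (propagate distance d=26): x=34/3 (≈11.3333) theta=1/6 (≈0.1667)
After 4 (thin lens f=27): x=34/3 (≈11.3333) theta=-41/162 (≈-0.2531)
z_focus = -x_out/theta_out = -(34/3)/(-41/162) = 1836/41 ≈ 44.7805
Rounded to 4 decimal places: z = 44.7805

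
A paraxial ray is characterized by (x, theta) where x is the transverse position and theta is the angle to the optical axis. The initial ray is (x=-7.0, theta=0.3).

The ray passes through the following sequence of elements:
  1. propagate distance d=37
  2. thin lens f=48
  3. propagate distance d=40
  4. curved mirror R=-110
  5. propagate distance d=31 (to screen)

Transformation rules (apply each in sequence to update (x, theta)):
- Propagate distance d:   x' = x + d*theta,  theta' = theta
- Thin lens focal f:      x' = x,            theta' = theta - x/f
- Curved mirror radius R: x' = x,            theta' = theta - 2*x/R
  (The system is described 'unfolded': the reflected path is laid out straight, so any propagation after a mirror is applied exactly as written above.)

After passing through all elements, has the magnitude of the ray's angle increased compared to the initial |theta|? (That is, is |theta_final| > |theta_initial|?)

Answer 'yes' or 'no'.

Answer: yes

Derivation:
Initial: x=-7.0000 theta=0.3000
After 1 (propagate distance d=37): x=4.1000 theta=0.3000
After 2 (thin lens f=48): x=4.1000 theta=103/480 (≈0.2146)
After 3 (propagate distance d=40): x=761/60 (≈12.6833) theta=103/480 (≈0.2146)
After 4 (curved mirror R=-110): x=761/60 (≈12.6833) theta=11753/26400 (≈0.4452)
After 5 (propagate distance d=31 (to screen)): x=233061/8800 (≈26.4842) theta=11753/26400 (≈0.4452)
|theta_initial|=0.3000 |theta_final|=11753/26400 (≈0.4452) -> increased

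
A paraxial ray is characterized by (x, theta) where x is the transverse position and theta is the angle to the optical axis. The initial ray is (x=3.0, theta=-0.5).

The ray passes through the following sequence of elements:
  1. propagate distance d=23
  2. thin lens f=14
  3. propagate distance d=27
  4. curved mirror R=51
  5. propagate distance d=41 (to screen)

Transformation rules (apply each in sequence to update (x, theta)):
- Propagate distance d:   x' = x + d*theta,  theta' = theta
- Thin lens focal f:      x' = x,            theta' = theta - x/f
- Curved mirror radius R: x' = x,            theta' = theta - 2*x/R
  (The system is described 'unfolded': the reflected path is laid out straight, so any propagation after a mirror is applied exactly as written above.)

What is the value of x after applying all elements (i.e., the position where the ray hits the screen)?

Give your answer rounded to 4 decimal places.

Answer: 7.8011

Derivation:
Initial: x=3.0000 theta=-0.5000
After 1 (propagate distance d=23): x=-8.5000 theta=-0.5000
After 2 (thin lens f=14): x=-8.5000 theta=3/28 (≈0.1071)
After 3 (propagate distance d=27): x=-157/28 (≈-5.6071) theta=3/28 (≈0.1071)
After 4 (curved mirror R=51): x=-157/28 (≈-5.6071) theta=467/1428 (≈0.3270)
After 5 (propagate distance d=41 (to screen)): x=2785/357 (≈7.8011) theta=467/1428 (≈0.3270)
Rounded to 4 decimal places: x = 7.8011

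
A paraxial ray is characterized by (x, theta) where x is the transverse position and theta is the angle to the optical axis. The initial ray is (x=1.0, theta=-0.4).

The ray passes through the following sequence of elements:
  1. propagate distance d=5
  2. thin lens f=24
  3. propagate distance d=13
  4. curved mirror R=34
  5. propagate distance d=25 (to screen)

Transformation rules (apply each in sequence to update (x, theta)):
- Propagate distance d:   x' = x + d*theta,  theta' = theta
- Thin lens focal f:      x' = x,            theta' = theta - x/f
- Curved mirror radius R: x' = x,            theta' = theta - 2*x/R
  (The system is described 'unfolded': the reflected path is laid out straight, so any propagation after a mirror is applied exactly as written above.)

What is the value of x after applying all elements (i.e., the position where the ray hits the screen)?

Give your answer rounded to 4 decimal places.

Answer: -6.2956

Derivation:
Initial: x=1.0000 theta=-0.4000
After 1 (propagate distance d=5): x=-1.0000 theta=-0.4000
After 2 (thin lens f=24): x=-1.0000 theta=-43/120 (≈-0.3583)
After 3 (propagate distance d=13): x=-679/120 (≈-5.6583) theta=-43/120 (≈-0.3583)
After 4 (curved mirror R=34): x=-679/120 (≈-5.6583) theta=-13/510 (≈-0.0255)
After 5 (propagate distance d=25 (to screen)): x=-4281/680 (≈-6.2956) theta=-13/510 (≈-0.0255)
Rounded to 4 decimal places: x = -6.2956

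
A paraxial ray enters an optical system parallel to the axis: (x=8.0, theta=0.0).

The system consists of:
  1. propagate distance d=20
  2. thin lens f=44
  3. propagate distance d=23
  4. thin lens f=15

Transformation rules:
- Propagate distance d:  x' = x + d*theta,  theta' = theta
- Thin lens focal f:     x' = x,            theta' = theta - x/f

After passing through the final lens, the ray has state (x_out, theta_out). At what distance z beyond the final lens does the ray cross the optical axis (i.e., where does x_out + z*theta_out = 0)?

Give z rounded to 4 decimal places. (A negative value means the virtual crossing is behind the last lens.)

Answer: 8.7500

Derivation:
Initial: x=8.0000 theta=0.0000
After 1 (propagate distance d=20): x=8.0000 theta=0.0000
After 2 (thin lens f=44): x=8.0000 theta=-2/11 (≈-0.1818)
After 3 (propagate distance d=23): x=42/11 (≈3.8182) theta=-2/11 (≈-0.1818)
After 4 (thin lens f=15): x=42/11 (≈3.8182) theta=-24/55 (≈-0.4364)
z_focus = -x_out/theta_out = -(42/11)/(-24/55) = 8.7500
Rounded to 4 decimal places: z = 8.7500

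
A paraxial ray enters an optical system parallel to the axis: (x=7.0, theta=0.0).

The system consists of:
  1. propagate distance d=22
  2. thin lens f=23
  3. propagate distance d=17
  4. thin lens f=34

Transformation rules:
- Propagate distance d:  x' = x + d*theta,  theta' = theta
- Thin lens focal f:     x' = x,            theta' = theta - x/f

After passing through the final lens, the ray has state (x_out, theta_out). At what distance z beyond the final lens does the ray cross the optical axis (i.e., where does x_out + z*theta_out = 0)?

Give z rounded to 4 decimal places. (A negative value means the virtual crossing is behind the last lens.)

Initial: x=7.0000 theta=0.0000
After 1 (propagate distance d=22): x=7.0000 theta=0.0000
After 2 (thin lens f=23): x=7.0000 theta=-7/23 (≈-0.3043)
After 3 (propagate distance d=17): x=42/23 (≈1.8261) theta=-7/23 (≈-0.3043)
After 4 (thin lens f=34): x=42/23 (≈1.8261) theta=-140/391 (≈-0.3581)
z_focus = -x_out/theta_out = -(42/23)/(-140/391) = 5.1000
Rounded to 4 decimal places: z = 5.1000

Answer: 5.1000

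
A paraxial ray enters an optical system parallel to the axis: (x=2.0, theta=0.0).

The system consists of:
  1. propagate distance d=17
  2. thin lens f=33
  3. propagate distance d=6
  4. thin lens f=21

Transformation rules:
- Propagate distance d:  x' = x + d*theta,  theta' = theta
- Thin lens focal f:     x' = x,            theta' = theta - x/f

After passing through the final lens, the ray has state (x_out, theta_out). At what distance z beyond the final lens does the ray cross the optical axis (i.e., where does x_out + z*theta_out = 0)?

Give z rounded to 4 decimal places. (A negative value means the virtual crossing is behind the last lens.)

Initial: x=2.0000 theta=0.0000
After 1 (propagate distance d=17): x=2.0000 theta=0.0000
After 2 (thin lens f=33): x=2.0000 theta=-2/33 (≈-0.0606)
After 3 (propagate distance d=6): x=18/11 (≈1.6364) theta=-2/33 (≈-0.0606)
After 4 (thin lens f=21): x=18/11 (≈1.6364) theta=-32/231 (≈-0.1385)
z_focus = -x_out/theta_out = -(18/11)/(-32/231) = 11.8125
Rounded to 4 decimal places: z = 11.8125

Answer: 11.8125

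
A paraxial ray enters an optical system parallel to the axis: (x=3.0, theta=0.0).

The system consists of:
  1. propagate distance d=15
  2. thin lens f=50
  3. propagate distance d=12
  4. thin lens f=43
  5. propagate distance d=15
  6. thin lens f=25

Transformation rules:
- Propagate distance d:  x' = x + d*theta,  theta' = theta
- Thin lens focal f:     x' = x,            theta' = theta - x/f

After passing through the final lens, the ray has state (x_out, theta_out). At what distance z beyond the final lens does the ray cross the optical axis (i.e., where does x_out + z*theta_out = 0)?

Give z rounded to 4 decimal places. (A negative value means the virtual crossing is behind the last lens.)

Answer: 4.2860

Derivation:
Initial: x=3.0000 theta=0.0000
After 1 (propagate distance d=15): x=3.0000 theta=0.0000
After 2 (thin lens f=50): x=3.0000 theta=-0.0600
After 3 (propagate distance d=12): x=2.2800 theta=-0.0600
After 4 (thin lens f=43): x=2.2800 theta=-243/2150 (≈-0.1130)
After 5 (propagate distance d=15): x=1257/2150 (≈0.5847) theta=-243/2150 (≈-0.1130)
After 6 (thin lens f=25): x=1257/2150 (≈0.5847) theta=-3666/26875 (≈-0.1364)
z_focus = -x_out/theta_out = -(1257/2150)/(-3666/26875) = 10475/2444 ≈ 4.2860
Rounded to 4 decimal places: z = 4.2860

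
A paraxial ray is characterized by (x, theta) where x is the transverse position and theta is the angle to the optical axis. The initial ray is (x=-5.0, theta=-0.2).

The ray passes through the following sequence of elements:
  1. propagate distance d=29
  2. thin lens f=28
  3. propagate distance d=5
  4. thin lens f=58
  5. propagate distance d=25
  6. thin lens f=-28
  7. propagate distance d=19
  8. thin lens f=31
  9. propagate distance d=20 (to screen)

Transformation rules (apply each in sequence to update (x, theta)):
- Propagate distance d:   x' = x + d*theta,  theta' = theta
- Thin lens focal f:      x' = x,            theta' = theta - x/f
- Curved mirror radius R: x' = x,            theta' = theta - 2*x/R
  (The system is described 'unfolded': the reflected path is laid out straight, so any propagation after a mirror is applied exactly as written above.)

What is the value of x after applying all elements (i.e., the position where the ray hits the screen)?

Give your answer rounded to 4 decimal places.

Answer: 8.2424

Derivation:
Initial: x=-5.0000 theta=-0.2000
After 1 (propagate distance d=29): x=-10.8000 theta=-0.2000
After 2 (thin lens f=28): x=-10.8000 theta=13/70 (≈0.1857)
After 3 (propagate distance d=5): x=-691/70 (≈-9.8714) theta=13/70 (≈0.1857)
After 4 (thin lens f=58): x=-691/70 (≈-9.8714) theta=289/812 (≈0.3559)
After 5 (propagate distance d=25): x=-3953/4060 (≈-0.9736) theta=289/812 (≈0.3559)
After 6 (thin lens f=-28): x=-3953/4060 (≈-0.9736) theta=36507/113680 (≈0.3211)
After 7 (propagate distance d=19): x=582949/113680 (≈5.1280) theta=36507/113680 (≈0.3211)
After 8 (thin lens f=31): x=582949/113680 (≈5.1280) theta=34298/220255 (≈0.1557)
After 9 (propagate distance d=20 (to screen)): x=29046779/3524080 (≈8.2424) theta=34298/220255 (≈0.1557)
Rounded to 4 decimal places: x = 8.2424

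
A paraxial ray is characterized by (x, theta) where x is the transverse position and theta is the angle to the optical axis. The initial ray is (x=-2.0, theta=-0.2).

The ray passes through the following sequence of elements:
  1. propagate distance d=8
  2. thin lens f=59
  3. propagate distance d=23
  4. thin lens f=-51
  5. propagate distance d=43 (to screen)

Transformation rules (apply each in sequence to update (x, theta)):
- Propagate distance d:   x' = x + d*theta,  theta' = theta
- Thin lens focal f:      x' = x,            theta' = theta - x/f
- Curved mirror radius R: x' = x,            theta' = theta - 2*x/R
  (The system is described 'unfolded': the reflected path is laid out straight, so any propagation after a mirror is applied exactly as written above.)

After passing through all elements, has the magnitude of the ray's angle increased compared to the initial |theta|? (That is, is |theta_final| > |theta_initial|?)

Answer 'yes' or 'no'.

Answer: yes

Derivation:
Initial: x=-2.0000 theta=-0.2000
After 1 (propagate distance d=8): x=-3.6000 theta=-0.2000
After 2 (thin lens f=59): x=-3.6000 theta=-41/295 (≈-0.1390)
After 3 (propagate distance d=23): x=-401/59 (≈-6.7966) theta=-41/295 (≈-0.1390)
After 4 (thin lens f=-51): x=-401/59 (≈-6.7966) theta=-4096/15045 (≈-0.2722)
After 5 (propagate distance d=43 (to screen)): x=-278383/15045 (≈-18.5034) theta=-4096/15045 (≈-0.2722)
|theta_initial|=0.2000 |theta_final|=4096/15045 (≈0.2722) -> increased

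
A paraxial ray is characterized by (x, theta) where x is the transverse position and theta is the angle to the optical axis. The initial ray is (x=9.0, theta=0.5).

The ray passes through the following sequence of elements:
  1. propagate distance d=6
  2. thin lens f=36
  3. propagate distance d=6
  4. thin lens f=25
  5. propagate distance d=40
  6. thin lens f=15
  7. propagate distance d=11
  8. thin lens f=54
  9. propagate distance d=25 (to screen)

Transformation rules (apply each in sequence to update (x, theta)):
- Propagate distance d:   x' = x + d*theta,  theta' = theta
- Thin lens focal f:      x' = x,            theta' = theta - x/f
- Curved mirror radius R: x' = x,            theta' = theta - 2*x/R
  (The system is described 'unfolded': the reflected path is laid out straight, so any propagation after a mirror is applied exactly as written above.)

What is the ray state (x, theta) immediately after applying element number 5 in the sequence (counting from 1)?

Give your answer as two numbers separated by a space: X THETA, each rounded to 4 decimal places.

Initial: x=9.0000 theta=0.5000
After 1 (propagate distance d=6): x=12.0000 theta=0.5000
After 2 (thin lens f=36): x=12.0000 theta=1/6 (≈0.1667)
After 3 (propagate distance d=6): x=13.0000 theta=1/6 (≈0.1667)
After 4 (thin lens f=25): x=13.0000 theta=-53/150 (≈-0.3533)
After 5 (propagate distance d=40): x=-17/15 (≈-1.1333) theta=-53/150 (≈-0.3533)
Rounded to 4 decimal places: x = -1.1333, theta = -0.3533

Answer: -1.1333 -0.3533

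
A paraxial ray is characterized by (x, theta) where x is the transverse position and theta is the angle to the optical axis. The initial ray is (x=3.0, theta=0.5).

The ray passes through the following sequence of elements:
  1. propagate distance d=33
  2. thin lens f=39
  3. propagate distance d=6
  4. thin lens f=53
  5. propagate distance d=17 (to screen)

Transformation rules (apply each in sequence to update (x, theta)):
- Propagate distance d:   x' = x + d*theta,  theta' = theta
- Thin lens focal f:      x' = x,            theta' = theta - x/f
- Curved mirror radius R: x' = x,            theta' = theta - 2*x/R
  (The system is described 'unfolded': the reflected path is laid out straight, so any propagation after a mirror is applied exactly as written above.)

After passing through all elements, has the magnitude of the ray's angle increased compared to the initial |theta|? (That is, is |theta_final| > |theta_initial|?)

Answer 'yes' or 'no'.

Answer: no

Derivation:
Initial: x=3.0000 theta=0.5000
After 1 (propagate distance d=33): x=19.5000 theta=0.5000
After 2 (thin lens f=39): x=19.5000 theta=0.0000
After 3 (propagate distance d=6): x=19.5000 theta=0.0000
After 4 (thin lens f=53): x=19.5000 theta=-39/106 (≈-0.3679)
After 5 (propagate distance d=17 (to screen)): x=702/53 (≈13.2453) theta=-39/106 (≈-0.3679)
|theta_initial|=0.5000 |theta_final|=39/106 (≈0.3679) -> not increased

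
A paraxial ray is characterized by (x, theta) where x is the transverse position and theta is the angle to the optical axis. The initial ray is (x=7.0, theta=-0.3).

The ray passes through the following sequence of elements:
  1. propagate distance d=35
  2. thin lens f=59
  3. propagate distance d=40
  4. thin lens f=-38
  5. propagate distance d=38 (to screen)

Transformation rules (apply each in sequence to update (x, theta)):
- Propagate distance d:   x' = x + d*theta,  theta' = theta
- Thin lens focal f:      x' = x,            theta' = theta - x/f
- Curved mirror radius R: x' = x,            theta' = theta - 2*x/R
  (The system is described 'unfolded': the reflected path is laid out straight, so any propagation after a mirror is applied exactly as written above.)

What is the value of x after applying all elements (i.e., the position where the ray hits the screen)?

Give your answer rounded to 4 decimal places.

Answer: -35.4000

Derivation:
Initial: x=7.0000 theta=-0.3000
After 1 (propagate distance d=35): x=-3.5000 theta=-0.3000
After 2 (thin lens f=59): x=-3.5000 theta=-71/295 (≈-0.2407)
After 3 (propagate distance d=40): x=-1549/118 (≈-13.1271) theta=-71/295 (≈-0.2407)
After 4 (thin lens f=-38): x=-1549/118 (≈-13.1271) theta=-13141/22420 (≈-0.5861)
After 5 (propagate distance d=38 (to screen)): x=-35.4000 theta=-13141/22420 (≈-0.5861)
Rounded to 4 decimal places: x = -35.4000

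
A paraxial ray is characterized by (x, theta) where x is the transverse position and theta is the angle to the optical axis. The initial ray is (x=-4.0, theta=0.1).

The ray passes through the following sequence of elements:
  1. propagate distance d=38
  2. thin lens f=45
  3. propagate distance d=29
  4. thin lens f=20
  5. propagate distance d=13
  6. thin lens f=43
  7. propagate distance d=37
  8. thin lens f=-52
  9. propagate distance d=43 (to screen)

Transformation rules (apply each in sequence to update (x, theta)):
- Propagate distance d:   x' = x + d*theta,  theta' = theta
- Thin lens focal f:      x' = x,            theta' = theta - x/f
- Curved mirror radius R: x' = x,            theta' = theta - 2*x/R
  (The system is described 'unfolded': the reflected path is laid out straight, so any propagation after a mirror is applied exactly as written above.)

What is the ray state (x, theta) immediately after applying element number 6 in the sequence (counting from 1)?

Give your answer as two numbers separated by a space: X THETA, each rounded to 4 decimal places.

Answer: 2.3479 -0.0916

Derivation:
Initial: x=-4.0000 theta=0.1000
After 1 (propagate distance d=38): x=-0.2000 theta=0.1000
After 2 (thin lens f=45): x=-0.2000 theta=47/450 (≈0.1044)
After 3 (propagate distance d=29): x=1273/450 (≈2.8289) theta=47/450 (≈0.1044)
After 4 (thin lens f=20): x=1273/450 (≈2.8289) theta=-0.0370
After 5 (propagate distance d=13): x=21131/9000 (≈2.3479) theta=-0.0370
After 6 (thin lens f=43): x=21131/9000 (≈2.3479) theta=-709/7740 (≈-0.0916)
Rounded to 4 decimal places: x = 2.3479, theta = -0.0916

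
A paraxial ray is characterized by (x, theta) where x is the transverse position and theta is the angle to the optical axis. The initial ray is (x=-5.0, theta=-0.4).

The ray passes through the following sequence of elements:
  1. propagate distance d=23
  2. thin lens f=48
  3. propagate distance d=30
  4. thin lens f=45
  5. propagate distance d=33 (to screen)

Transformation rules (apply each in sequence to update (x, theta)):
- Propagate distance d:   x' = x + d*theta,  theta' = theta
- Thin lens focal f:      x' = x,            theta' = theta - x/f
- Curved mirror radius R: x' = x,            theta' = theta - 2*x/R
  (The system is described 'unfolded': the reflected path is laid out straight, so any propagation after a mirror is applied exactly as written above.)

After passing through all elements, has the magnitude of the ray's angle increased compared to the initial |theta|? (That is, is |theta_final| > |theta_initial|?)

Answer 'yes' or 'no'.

Initial: x=-5.0000 theta=-0.4000
After 1 (propagate distance d=23): x=-14.2000 theta=-0.4000
After 2 (thin lens f=48): x=-14.2000 theta=-5/48 (≈-0.1042)
After 3 (propagate distance d=30): x=-17.3250 theta=-5/48 (≈-0.1042)
After 4 (thin lens f=45): x=-17.3250 theta=337/1200 (≈0.2808)
After 5 (propagate distance d=33 (to screen)): x=-8.0575 theta=337/1200 (≈0.2808)
|theta_initial|=0.4000 |theta_final|=337/1200 (≈0.2808) -> not increased

Answer: no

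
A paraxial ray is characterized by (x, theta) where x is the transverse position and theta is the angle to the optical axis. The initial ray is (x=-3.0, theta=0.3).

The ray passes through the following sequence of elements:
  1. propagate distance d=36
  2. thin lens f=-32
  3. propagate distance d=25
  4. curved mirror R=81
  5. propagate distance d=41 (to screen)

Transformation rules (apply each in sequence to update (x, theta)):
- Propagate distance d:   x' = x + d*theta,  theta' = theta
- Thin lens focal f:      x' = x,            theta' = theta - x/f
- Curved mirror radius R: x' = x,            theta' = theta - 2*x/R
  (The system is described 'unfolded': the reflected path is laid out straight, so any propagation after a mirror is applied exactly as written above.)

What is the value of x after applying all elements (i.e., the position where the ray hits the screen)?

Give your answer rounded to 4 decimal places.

Answer: 22.0296

Derivation:
Initial: x=-3.0000 theta=0.3000
After 1 (propagate distance d=36): x=7.8000 theta=0.3000
After 2 (thin lens f=-32): x=7.8000 theta=87/160 (≈0.5438)
After 3 (propagate distance d=25): x=3423/160 (≈21.3938) theta=87/160 (≈0.5438)
After 4 (curved mirror R=81): x=3423/160 (≈21.3938) theta=67/4320 (≈0.0155)
After 5 (propagate distance d=41 (to screen)): x=2974/135 (≈22.0296) theta=67/4320 (≈0.0155)
Rounded to 4 decimal places: x = 22.0296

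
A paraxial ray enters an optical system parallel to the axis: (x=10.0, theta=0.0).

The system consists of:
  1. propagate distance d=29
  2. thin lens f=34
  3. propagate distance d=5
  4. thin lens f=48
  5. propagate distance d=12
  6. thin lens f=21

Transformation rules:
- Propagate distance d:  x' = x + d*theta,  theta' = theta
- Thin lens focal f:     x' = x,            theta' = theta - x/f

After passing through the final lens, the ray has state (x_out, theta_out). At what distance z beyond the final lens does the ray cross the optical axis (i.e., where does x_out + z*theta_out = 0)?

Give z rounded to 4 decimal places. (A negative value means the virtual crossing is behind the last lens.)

Answer: 4.7137

Derivation:
Initial: x=10.0000 theta=0.0000
After 1 (propagate distance d=29): x=10.0000 theta=0.0000
After 2 (thin lens f=34): x=10.0000 theta=-5/17 (≈-0.2941)
After 3 (propagate distance d=5): x=145/17 (≈8.5294) theta=-5/17 (≈-0.2941)
After 4 (thin lens f=48): x=145/17 (≈8.5294) theta=-385/816 (≈-0.4718)
After 5 (propagate distance d=12): x=195/68 (≈2.8676) theta=-385/816 (≈-0.4718)
After 6 (thin lens f=21): x=195/68 (≈2.8676) theta=-3475/5712 (≈-0.6084)
z_focus = -x_out/theta_out = -(195/68)/(-3475/5712) = 3276/695 ≈ 4.7137
Rounded to 4 decimal places: z = 4.7137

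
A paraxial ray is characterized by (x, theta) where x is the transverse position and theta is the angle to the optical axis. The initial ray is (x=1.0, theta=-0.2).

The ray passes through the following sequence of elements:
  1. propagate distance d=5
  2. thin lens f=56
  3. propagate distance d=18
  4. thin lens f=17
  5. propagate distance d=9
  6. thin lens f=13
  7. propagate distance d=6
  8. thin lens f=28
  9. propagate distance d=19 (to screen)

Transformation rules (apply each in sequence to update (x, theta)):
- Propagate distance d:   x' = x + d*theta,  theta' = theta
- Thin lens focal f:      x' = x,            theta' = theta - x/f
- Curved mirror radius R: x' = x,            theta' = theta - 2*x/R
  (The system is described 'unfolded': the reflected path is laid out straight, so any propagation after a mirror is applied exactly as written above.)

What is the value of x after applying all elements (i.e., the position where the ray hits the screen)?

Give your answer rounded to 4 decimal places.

Answer: 4.7483

Derivation:
Initial: x=1.0000 theta=-0.2000
After 1 (propagate distance d=5): x=0.0000 theta=-0.2000
After 2 (thin lens f=56): x=0.0000 theta=-0.2000
After 3 (propagate distance d=18): x=-3.6000 theta=-0.2000
After 4 (thin lens f=17): x=-3.6000 theta=1/85 (≈0.0118)
After 5 (propagate distance d=9): x=-297/85 (≈-3.4941) theta=1/85 (≈0.0118)
After 6 (thin lens f=13): x=-297/85 (≈-3.4941) theta=62/221 (≈0.2805)
After 7 (propagate distance d=6): x=-2001/1105 (≈-1.8109) theta=62/221 (≈0.2805)
After 8 (thin lens f=28): x=-2001/1105 (≈-1.8109) theta=10681/30940 (≈0.3452)
After 9 (propagate distance d=19 (to screen)): x=146911/30940 (≈4.7483) theta=10681/30940 (≈0.3452)
Rounded to 4 decimal places: x = 4.7483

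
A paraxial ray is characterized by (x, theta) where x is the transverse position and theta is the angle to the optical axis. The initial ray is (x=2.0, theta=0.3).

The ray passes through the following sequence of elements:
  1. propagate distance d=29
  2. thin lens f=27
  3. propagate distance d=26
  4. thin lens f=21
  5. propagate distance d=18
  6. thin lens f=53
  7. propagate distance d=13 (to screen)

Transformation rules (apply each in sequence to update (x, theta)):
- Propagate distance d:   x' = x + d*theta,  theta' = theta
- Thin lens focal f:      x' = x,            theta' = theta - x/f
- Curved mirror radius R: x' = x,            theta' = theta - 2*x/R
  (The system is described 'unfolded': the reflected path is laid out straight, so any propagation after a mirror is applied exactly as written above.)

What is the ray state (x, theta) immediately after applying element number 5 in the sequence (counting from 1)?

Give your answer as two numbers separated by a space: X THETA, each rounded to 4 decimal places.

Answer: -0.5624 -0.4866

Derivation:
Initial: x=2.0000 theta=0.3000
After 1 (propagate distance d=29): x=10.7000 theta=0.3000
After 2 (thin lens f=27): x=10.7000 theta=-13/135 (≈-0.0963)
After 3 (propagate distance d=26): x=2213/270 (≈8.1963) theta=-13/135 (≈-0.0963)
After 4 (thin lens f=21): x=2213/270 (≈8.1963) theta=-2759/5670 (≈-0.4866)
After 5 (propagate distance d=18): x=-1063/1890 (≈-0.5624) theta=-2759/5670 (≈-0.4866)
Rounded to 4 decimal places: x = -0.5624, theta = -0.4866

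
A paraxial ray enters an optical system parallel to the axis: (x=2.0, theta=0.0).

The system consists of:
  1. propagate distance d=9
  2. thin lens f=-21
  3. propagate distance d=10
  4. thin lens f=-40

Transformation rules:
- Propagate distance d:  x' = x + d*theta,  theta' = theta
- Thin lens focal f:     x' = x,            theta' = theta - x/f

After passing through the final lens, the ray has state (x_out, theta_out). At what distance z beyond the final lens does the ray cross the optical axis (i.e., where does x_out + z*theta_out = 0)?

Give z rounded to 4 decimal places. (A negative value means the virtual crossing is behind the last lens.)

Answer: -17.4648

Derivation:
Initial: x=2.0000 theta=0.0000
After 1 (propagate distance d=9): x=2.0000 theta=0.0000
After 2 (thin lens f=-21): x=2.0000 theta=2/21 (≈0.0952)
After 3 (propagate distance d=10): x=62/21 (≈2.9524) theta=2/21 (≈0.0952)
After 4 (thin lens f=-40): x=62/21 (≈2.9524) theta=71/420 (≈0.1690)
z_focus = -x_out/theta_out = -(62/21)/(71/420) = -1240/71 ≈ -17.4648
Rounded to 4 decimal places: z = -17.4648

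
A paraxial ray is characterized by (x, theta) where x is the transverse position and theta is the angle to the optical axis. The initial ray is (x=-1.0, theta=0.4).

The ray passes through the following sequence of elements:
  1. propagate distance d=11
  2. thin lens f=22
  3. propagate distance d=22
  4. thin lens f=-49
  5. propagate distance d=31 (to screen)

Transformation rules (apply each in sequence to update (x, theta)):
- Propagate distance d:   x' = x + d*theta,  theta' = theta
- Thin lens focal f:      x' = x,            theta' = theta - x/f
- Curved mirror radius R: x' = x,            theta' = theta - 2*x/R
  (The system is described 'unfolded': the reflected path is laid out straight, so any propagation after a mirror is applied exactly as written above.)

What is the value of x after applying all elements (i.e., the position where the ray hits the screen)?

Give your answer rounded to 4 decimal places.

Answer: 21.9764

Derivation:
Initial: x=-1.0000 theta=0.4000
After 1 (propagate distance d=11): x=3.4000 theta=0.4000
After 2 (thin lens f=22): x=3.4000 theta=27/110 (≈0.2455)
After 3 (propagate distance d=22): x=8.8000 theta=27/110 (≈0.2455)
After 4 (thin lens f=-49): x=8.8000 theta=2291/5390 (≈0.4250)
After 5 (propagate distance d=31 (to screen)): x=118453/5390 (≈21.9764) theta=2291/5390 (≈0.4250)
Rounded to 4 decimal places: x = 21.9764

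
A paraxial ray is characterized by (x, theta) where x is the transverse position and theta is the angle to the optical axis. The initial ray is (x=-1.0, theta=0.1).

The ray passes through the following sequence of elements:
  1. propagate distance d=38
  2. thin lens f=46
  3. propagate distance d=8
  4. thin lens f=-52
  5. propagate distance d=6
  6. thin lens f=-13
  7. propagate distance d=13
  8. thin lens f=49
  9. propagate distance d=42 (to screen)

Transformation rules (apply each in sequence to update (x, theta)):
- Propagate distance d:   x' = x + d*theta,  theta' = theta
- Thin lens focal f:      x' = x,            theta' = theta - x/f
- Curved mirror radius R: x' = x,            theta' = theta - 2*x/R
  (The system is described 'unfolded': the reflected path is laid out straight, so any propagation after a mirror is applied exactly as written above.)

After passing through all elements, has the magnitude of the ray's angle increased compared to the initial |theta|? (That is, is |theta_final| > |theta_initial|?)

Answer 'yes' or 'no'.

Initial: x=-1.0000 theta=0.1000
After 1 (propagate distance d=38): x=2.8000 theta=0.1000
After 2 (thin lens f=46): x=2.8000 theta=9/230 (≈0.0391)
After 3 (propagate distance d=8): x=358/115 (≈3.1130) theta=9/230 (≈0.0391)
After 4 (thin lens f=-52): x=358/115 (≈3.1130) theta=148/1495 (≈0.0990)
After 5 (propagate distance d=6): x=5542/1495 (≈3.7070) theta=148/1495 (≈0.0990)
After 6 (thin lens f=-13): x=5542/1495 (≈3.7070) theta=7466/19435 (≈0.3842)
After 7 (propagate distance d=13): x=13008/1495 (≈8.7010) theta=7466/19435 (≈0.3842)
After 8 (thin lens f=49): x=13008/1495 (≈8.7010) theta=39346/190463 (≈0.2066)
After 9 (propagate distance d=42 (to screen)): x=2364108/136045 (≈17.3774) theta=39346/190463 (≈0.2066)
|theta_initial|=0.1000 |theta_final|=39346/190463 (≈0.2066) -> increased

Answer: yes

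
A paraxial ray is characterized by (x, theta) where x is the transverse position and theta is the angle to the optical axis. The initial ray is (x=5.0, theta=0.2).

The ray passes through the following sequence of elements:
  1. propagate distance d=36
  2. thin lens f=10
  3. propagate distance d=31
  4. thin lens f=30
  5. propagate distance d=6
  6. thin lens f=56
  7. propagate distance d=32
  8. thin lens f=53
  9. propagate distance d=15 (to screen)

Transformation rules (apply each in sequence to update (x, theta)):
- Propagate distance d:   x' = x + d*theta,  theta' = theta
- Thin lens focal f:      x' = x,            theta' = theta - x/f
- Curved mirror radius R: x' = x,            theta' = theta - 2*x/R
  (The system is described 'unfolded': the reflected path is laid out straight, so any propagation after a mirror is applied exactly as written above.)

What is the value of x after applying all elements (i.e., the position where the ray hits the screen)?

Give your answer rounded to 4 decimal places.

Answer: -14.9939

Derivation:
Initial: x=5.0000 theta=0.2000
After 1 (propagate distance d=36): x=12.2000 theta=0.2000
After 2 (thin lens f=10): x=12.2000 theta=-1.0200
After 3 (propagate distance d=31): x=-19.4200 theta=-1.0200
After 4 (thin lens f=30): x=-19.4200 theta=-559/1500 (≈-0.3727)
After 5 (propagate distance d=6): x=-21.6560 theta=-559/1500 (≈-0.3727)
After 6 (thin lens f=56): x=-21.6560 theta=59/4200 (≈0.0140)
After 7 (propagate distance d=32): x=-55667/2625 (≈-21.2065) theta=59/4200 (≈0.0140)
After 8 (thin lens f=53): x=-55667/2625 (≈-21.2065) theta=21951/53000 (≈0.4142)
After 9 (propagate distance d=15 (to screen)): x=-16688243/1113000 (≈-14.9939) theta=21951/53000 (≈0.4142)
Rounded to 4 decimal places: x = -14.9939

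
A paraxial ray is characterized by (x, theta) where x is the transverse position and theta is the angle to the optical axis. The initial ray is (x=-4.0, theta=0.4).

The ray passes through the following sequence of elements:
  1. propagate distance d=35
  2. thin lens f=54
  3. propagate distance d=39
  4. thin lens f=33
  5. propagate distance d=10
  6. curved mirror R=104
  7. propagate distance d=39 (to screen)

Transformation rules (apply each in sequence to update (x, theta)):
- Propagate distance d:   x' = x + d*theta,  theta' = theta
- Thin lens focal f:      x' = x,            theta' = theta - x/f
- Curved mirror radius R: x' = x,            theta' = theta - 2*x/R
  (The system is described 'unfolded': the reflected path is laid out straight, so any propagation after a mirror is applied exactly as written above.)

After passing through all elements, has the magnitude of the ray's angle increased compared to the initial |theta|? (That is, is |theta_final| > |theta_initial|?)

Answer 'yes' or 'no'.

Initial: x=-4.0000 theta=0.4000
After 1 (propagate distance d=35): x=10.0000 theta=0.4000
After 2 (thin lens f=54): x=10.0000 theta=29/135 (≈0.2148)
After 3 (propagate distance d=39): x=827/45 (≈18.3778) theta=29/135 (≈0.2148)
After 4 (thin lens f=33): x=827/45 (≈18.3778) theta=-508/1485 (≈-0.3421)
After 5 (propagate distance d=10): x=22211/1485 (≈14.9569) theta=-508/1485 (≈-0.3421)
After 6 (curved mirror R=104): x=22211/1485 (≈14.9569) theta=-1801/2860 (≈-0.6297)
After 7 (propagate distance d=39 (to screen)): x=-57037/5940 (≈-9.6022) theta=-1801/2860 (≈-0.6297)
|theta_initial|=0.4000 |theta_final|=1801/2860 (≈0.6297) -> increased

Answer: yes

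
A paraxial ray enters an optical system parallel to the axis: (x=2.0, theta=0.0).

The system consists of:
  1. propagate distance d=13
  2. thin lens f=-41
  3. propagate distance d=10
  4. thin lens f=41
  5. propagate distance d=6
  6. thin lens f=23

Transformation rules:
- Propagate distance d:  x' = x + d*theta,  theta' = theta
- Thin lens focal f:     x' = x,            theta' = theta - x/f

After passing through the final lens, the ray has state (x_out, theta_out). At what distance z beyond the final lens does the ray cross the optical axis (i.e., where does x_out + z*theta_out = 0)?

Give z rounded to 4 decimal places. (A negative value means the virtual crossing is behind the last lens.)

Initial: x=2.0000 theta=0.0000
After 1 (propagate distance d=13): x=2.0000 theta=0.0000
After 2 (thin lens f=-41): x=2.0000 theta=2/41 (≈0.0488)
After 3 (propagate distance d=10): x=102/41 (≈2.4878) theta=2/41 (≈0.0488)
After 4 (thin lens f=41): x=102/41 (≈2.4878) theta=-20/1681 (≈-0.0119)
After 5 (propagate distance d=6): x=4062/1681 (≈2.4164) theta=-20/1681 (≈-0.0119)
After 6 (thin lens f=23): x=4062/1681 (≈2.4164) theta=-4522/38663 (≈-0.1170)
z_focus = -x_out/theta_out = -(4062/1681)/(-4522/38663) = 46713/2261 ≈ 20.6603
Rounded to 4 decimal places: z = 20.6603

Answer: 20.6603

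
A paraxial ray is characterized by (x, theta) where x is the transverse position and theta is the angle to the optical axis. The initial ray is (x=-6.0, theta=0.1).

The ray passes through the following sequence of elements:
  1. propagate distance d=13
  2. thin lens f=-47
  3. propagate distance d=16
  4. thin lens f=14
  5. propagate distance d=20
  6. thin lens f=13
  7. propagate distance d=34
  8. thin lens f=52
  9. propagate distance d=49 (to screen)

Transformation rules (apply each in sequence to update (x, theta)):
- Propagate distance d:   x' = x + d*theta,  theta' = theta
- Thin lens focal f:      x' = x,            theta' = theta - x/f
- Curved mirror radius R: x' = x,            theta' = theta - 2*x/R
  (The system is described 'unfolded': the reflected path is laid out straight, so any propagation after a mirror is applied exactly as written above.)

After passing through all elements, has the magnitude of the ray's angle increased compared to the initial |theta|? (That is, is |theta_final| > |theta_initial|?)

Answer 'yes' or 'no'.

Initial: x=-6.0000 theta=0.1000
After 1 (propagate distance d=13): x=-4.7000 theta=0.1000
After 2 (thin lens f=-47): x=-4.7000 theta=0.0000
After 3 (propagate distance d=16): x=-4.7000 theta=0.0000
After 4 (thin lens f=14): x=-4.7000 theta=47/140 (≈0.3357)
After 5 (propagate distance d=20): x=141/70 (≈2.0143) theta=47/140 (≈0.3357)
After 6 (thin lens f=13): x=141/70 (≈2.0143) theta=47/260 (≈0.1808)
After 7 (propagate distance d=34): x=3713/455 (≈8.1604) theta=47/260 (≈0.1808)
After 8 (thin lens f=52): x=3713/455 (≈8.1604) theta=141/5915 (≈0.0238)
After 9 (propagate distance d=49 (to screen)): x=55178/5915 (≈9.3285) theta=141/5915 (≈0.0238)
|theta_initial|=0.1000 |theta_final|=141/5915 (≈0.0238) -> not increased

Answer: no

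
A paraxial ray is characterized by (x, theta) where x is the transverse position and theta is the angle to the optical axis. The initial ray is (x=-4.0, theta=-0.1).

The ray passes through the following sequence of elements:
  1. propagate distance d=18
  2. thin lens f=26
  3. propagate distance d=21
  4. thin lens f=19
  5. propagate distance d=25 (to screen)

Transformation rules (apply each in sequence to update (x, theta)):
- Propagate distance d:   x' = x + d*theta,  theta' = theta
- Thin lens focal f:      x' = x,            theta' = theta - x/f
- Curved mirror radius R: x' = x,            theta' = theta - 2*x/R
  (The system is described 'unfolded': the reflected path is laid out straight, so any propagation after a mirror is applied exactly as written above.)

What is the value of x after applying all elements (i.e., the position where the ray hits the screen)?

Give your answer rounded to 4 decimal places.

Answer: 4.0923

Derivation:
Initial: x=-4.0000 theta=-0.1000
After 1 (propagate distance d=18): x=-5.8000 theta=-0.1000
After 2 (thin lens f=26): x=-5.8000 theta=8/65 (≈0.1231)
After 3 (propagate distance d=21): x=-209/65 (≈-3.2154) theta=8/65 (≈0.1231)
After 4 (thin lens f=19): x=-209/65 (≈-3.2154) theta=19/65 (≈0.2923)
After 5 (propagate distance d=25 (to screen)): x=266/65 (≈4.0923) theta=19/65 (≈0.2923)
Rounded to 4 decimal places: x = 4.0923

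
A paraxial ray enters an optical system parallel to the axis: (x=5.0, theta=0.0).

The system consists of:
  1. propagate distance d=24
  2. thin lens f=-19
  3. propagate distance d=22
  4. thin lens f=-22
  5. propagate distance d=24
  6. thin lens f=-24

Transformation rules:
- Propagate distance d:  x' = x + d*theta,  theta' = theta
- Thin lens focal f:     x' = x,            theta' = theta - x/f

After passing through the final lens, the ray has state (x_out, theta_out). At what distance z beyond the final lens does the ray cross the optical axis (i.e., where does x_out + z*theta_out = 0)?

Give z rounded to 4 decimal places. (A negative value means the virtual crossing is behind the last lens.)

Answer: -14.7570

Derivation:
Initial: x=5.0000 theta=0.0000
After 1 (propagate distance d=24): x=5.0000 theta=0.0000
After 2 (thin lens f=-19): x=5.0000 theta=5/19 (≈0.2632)
After 3 (propagate distance d=22): x=205/19 (≈10.7895) theta=5/19 (≈0.2632)
After 4 (thin lens f=-22): x=205/19 (≈10.7895) theta=315/418 (≈0.7536)
After 5 (propagate distance d=24): x=6035/209 (≈28.8756) theta=315/418 (≈0.7536)
After 6 (thin lens f=-24): x=6035/209 (≈28.8756) theta=9815/5016 (≈1.9567)
z_focus = -x_out/theta_out = -(6035/209)/(9815/5016) = -28968/1963 ≈ -14.7570
Rounded to 4 decimal places: z = -14.7570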